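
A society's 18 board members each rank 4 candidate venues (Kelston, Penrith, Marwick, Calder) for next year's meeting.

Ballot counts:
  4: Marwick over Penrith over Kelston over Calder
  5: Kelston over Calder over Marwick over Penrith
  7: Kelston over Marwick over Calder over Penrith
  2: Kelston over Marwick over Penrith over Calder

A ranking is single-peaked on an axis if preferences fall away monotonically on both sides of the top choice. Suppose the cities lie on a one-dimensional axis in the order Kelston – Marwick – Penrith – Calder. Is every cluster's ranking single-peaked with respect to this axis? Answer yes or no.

no

Axis positions: Kelston=1, Marwick=2, Penrith=3, Calder=4.
Cluster 1 (peak Marwick at position 2): ranking walks positions 2-3-1-4, expanding outward from the peak — single-peaked.
Cluster 2: ranking walks positions 1-4-2-3; Calder is ranked above Marwick even though Marwick lies between Calder and the peak Kelston on the axis — preferences dip and rise again. Not single-peaked.
Cluster 3: ranking walks positions 1-2-4-3; Calder is ranked above Penrith even though Penrith lies between Calder and the peak Kelston on the axis — preferences dip and rise again. Not single-peaked.
Cluster 4 (peak Kelston at position 1): ranking walks positions 1-2-3-4, expanding outward from the peak — single-peaked.
Cluster 2 violates single-peakedness, so the profile is not single-peaked on this axis.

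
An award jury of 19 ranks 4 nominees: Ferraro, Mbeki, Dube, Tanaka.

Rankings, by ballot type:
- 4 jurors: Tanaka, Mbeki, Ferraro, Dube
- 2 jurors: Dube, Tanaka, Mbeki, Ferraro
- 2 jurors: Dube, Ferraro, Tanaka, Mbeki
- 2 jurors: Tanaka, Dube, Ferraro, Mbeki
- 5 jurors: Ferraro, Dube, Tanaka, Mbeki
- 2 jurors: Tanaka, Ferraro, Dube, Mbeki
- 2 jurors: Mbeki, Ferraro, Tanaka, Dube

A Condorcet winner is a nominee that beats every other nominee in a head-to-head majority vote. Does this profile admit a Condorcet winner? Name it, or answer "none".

Tanaka

Pairwise majorities:
Ferraro vs Mbeki: 2+2+5+2 = 11 for Ferraro, 8 for Mbeki — Ferraro by 11–8.
Ferraro vs Dube: Ferraro is ranked higher on 4+5+2+2 = 13 ballots, Dube on 6. Ferraro wins 13–6.
Ferraro vs Tanaka: Ferraro is ranked higher on 2+5+2 = 9 ballots, Tanaka on 10. Tanaka wins 10–9.
Mbeki vs Dube: 4+2 = 6 for Mbeki, 13 for Dube — Dube by 13–6.
Mbeki vs Tanaka: 2 to 17, Tanaka.
Dube vs Tanaka: Dube is ranked higher on 2+2+5 = 9 ballots, Tanaka on 10. Tanaka wins 10–9.
Tanaka defeats every rival head-to-head and is the Condorcet winner.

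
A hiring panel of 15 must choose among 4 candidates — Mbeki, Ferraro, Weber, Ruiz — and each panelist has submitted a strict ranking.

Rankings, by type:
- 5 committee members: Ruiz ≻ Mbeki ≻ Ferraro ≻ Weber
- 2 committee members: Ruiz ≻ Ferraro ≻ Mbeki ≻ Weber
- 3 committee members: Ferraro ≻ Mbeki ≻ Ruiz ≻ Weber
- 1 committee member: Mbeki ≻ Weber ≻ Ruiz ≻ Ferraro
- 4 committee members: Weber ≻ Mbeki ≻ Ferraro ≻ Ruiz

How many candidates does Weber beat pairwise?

0

Weber against each rival (15 committee members):
Weber vs Mbeki: Mbeki, 11–4.
Weber vs Ferraro: 5 to 10, Ferraro.
Weber vs Ruiz: Weber preferred on 1+4 = 5 ballots; Ruiz wins 10–5.
Weber beats no one; loses to Mbeki, Ferraro, Ruiz — 0 pairwise wins.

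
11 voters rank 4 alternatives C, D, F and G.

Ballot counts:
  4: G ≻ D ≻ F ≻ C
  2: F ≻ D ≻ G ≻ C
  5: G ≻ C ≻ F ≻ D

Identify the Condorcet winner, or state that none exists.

Pairwise majorities:
C vs D: D, 6–5.
C vs F: F, 6–5.
C vs G: G wins 11–0.
D–F: F 7–4.
D–G: G 9–2.
F vs G: G, 9–2.
Only G has no losses; G is the Condorcet winner.

G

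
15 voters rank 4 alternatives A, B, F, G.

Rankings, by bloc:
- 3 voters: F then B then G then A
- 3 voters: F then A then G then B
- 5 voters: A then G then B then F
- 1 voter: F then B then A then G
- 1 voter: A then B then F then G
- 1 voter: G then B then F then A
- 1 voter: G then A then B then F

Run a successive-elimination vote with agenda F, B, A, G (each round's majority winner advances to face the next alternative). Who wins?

A

Round 1: F vs B — 7–8, B advances.
Round 2: B vs A — 5–10, A advances.
Round 3: A vs G — 10–5, A advances.
A survives the agenda.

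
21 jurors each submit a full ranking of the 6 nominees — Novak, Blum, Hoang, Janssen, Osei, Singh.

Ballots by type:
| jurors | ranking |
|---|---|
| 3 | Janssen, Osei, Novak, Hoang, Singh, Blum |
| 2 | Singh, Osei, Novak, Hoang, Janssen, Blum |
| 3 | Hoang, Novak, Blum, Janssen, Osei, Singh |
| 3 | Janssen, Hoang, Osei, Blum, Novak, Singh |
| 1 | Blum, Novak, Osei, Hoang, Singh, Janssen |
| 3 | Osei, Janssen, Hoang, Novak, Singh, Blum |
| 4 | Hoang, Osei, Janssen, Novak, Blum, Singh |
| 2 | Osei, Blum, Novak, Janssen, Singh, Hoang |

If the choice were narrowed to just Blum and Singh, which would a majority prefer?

Ballots ranking Blum above Singh: 3 + 3 + 1 + 4 + 2 = 13.
Ballots ranking Singh above Blum: 21 − 13 = 8.
Blum wins the head-to-head 13–8.

Blum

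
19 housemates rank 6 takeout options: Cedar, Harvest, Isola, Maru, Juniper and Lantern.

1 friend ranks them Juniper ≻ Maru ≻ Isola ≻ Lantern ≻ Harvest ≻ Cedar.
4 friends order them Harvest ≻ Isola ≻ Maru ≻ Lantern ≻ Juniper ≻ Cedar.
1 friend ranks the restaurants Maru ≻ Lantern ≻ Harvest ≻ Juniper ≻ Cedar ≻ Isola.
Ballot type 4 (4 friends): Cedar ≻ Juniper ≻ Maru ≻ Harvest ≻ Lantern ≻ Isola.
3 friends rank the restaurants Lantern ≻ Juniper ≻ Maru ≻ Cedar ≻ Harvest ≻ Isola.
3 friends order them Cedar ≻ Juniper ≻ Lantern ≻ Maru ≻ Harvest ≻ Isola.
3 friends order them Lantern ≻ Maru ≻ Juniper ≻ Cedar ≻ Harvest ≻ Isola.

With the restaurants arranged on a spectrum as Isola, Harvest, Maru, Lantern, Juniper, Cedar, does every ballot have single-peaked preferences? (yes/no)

no

Axis positions: Isola=1, Harvest=2, Maru=3, Lantern=4, Juniper=5, Cedar=6.
Ballot type 1: ranking walks positions 5-3-1-4-2-6; Maru is ranked above Lantern even though Lantern lies between Maru and the peak Juniper on the axis — preferences dip and rise again. Not single-peaked.
Ballot type 2 (peak Harvest at position 2): ranking walks positions 2-1-3-4-5-6, expanding outward from the peak — single-peaked.
Ballot type 3 (peak Maru at position 3): ranking walks positions 3-4-2-5-6-1, expanding outward from the peak — single-peaked.
Ballot type 4: ranking walks positions 6-5-3-2-4-1; Maru is ranked above Lantern even though Lantern lies between Maru and the peak Cedar on the axis — preferences dip and rise again. Not single-peaked.
Ballot type 5 (peak Lantern at position 4): ranking walks positions 4-5-3-6-2-1, expanding outward from the peak — single-peaked.
Ballot type 6 (peak Cedar at position 6): ranking walks positions 6-5-4-3-2-1, expanding outward from the peak — single-peaked.
Ballot type 7 (peak Lantern at position 4): ranking walks positions 4-3-5-6-2-1, expanding outward from the peak — single-peaked.
Ballot type 1 violates single-peakedness, so the profile is not single-peaked on this axis.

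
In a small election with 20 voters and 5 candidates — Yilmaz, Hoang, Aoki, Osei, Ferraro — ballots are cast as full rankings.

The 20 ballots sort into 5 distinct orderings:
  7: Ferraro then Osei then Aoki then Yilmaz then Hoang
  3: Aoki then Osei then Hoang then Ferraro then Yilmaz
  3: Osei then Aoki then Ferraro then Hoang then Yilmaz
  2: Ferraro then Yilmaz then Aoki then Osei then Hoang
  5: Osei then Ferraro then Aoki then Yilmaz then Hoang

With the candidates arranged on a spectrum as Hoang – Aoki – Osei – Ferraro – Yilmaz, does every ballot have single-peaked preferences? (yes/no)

Axis positions: Hoang=1, Aoki=2, Osei=3, Ferraro=4, Yilmaz=5.
Bloc 1 (peak Ferraro at position 4): ranking walks positions 4-3-2-5-1, expanding outward from the peak — single-peaked.
Bloc 2 (peak Aoki at position 2): ranking walks positions 2-3-1-4-5, expanding outward from the peak — single-peaked.
Bloc 3 (peak Osei at position 3): ranking walks positions 3-2-4-1-5, expanding outward from the peak — single-peaked.
Bloc 4: ranking walks positions 4-5-2-3-1; Aoki is ranked above Osei even though Osei lies between Aoki and the peak Ferraro on the axis — preferences dip and rise again. Not single-peaked.
Bloc 5 (peak Osei at position 3): ranking walks positions 3-4-2-5-1, expanding outward from the peak — single-peaked.
Bloc 4 violates single-peakedness, so the profile is not single-peaked on this axis.

no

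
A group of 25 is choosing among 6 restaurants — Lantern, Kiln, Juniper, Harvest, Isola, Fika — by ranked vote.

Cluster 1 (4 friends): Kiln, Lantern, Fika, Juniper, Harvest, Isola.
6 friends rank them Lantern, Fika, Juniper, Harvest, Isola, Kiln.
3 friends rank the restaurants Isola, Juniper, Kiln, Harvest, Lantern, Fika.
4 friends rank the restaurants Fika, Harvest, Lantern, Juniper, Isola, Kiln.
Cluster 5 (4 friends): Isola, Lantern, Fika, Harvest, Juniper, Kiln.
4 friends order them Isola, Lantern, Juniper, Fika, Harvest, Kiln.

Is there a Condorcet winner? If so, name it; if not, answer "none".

Pairwise majorities:
Lantern vs Kiln: Lantern is ranked higher on 6+4+4+4 = 18 ballots, Kiln on 7. Lantern wins 18–7.
Lantern vs Juniper: Lantern is ranked higher on 4+6+4+4+4 = 22 ballots, Juniper on 3. Lantern wins 22–3.
Lantern vs Harvest: Lantern preferred on 4+6+4+4 = 18 ballots; Lantern wins 18–7.
Lantern vs Isola: 4+6+4 = 14 for Lantern, 11 for Isola — Lantern by 14–11.
Lantern vs Fika: 21 to 4, Lantern.
Kiln vs Juniper: Kiln is ranked higher on 4 ballots, Juniper on 21. Juniper wins 21–4.
Kiln vs Harvest: 4+3 = 7 for Kiln, 18 for Harvest — Harvest by 18–7.
Kiln vs Isola: Kiln preferred on 4 ballots; Isola wins 21–4.
Kiln vs Fika: 4+3 = 7 for Kiln, 18 for Fika — Fika by 18–7.
Juniper vs Harvest: Juniper is ranked higher on 4+6+3+4 = 17 ballots, Harvest on 8. Juniper wins 17–8.
Juniper vs Isola: Juniper is ranked higher on 4+6+4 = 14 ballots, Isola on 11. Juniper wins 14–11.
Juniper vs Fika: Juniper is ranked higher on 3+4 = 7 ballots, Fika on 18. Fika wins 18–7.
Harvest vs Isola: 14 to 11, Harvest.
Harvest vs Fika: 3 for Harvest, 22 for Fika — Fika by 22–3.
Isola vs Fika: Isola preferred on 3+4+4 = 11 ballots; Fika wins 14–11.
Only Lantern has no losses; Lantern is the Condorcet winner.

Lantern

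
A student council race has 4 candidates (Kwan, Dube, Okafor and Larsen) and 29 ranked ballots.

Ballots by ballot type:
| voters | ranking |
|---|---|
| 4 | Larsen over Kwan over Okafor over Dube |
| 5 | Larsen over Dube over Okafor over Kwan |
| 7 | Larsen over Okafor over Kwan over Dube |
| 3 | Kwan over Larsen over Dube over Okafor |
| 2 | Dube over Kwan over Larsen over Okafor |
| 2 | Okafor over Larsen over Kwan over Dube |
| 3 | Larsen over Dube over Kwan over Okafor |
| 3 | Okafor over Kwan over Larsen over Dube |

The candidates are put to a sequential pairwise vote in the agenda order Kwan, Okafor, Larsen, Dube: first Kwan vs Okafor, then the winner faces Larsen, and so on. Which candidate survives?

Larsen

Round 1: Kwan vs Okafor — 12–17, Okafor advances.
Round 2: Okafor vs Larsen — 5–24, Larsen advances.
Round 3: Larsen vs Dube — 27–2, Larsen advances.
Larsen survives the agenda.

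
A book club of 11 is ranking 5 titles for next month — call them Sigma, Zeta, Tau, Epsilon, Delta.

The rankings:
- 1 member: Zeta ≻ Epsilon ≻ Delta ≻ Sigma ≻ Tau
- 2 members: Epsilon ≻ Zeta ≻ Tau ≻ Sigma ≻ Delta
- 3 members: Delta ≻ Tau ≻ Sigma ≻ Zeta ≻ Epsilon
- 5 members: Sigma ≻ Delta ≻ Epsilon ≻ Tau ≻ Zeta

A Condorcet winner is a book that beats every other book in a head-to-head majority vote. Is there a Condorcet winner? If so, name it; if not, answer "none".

Head-to-head results (11 members):
Sigma vs Zeta: Sigma wins 8–3.
Sigma–Tau: Sigma 6–5.
Sigma–Epsilon: Sigma 8–3.
Sigma vs Delta: Sigma, 7–4.
Zeta vs Tau: Tau wins 8–3.
Zeta vs Epsilon: Epsilon, 7–4.
Zeta vs Delta: Delta, 8–3.
Tau vs Epsilon: Epsilon, 8–3.
Tau vs Delta: Delta, 9–2.
Epsilon vs Delta: Delta wins 8–3.
Sigma beats each of Zeta, Tau, Epsilon, Delta — Sigma is the Condorcet winner.

Sigma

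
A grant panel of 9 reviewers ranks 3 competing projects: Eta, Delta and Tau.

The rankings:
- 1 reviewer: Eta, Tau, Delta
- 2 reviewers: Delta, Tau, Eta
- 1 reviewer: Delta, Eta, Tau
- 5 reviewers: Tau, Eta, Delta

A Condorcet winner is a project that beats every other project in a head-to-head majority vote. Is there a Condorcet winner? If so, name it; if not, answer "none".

Head-to-head results (9 reviewers):
Eta vs Delta: Eta wins 6–3.
Eta–Tau: Tau 7–2.
Delta vs Tau: Tau, 6–3.
Tau beats each of Eta, Delta — Tau is the Condorcet winner.

Tau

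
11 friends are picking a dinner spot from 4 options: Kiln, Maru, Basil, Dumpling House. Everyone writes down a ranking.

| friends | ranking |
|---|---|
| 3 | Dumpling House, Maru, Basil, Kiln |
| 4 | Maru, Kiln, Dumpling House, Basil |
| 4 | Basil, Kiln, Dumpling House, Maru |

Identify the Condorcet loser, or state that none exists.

Pairwise majorities:
Kiln vs Maru: Kiln is ranked higher on 4 ballots, Maru on 7. Maru wins 7–4.
Kiln vs Basil: 4 to 7, Basil.
Kiln vs Dumpling House: Kiln, 8–3.
Maru vs Basil: Maru wins 7–4.
Maru vs Dumpling House: 4 to 7, Dumpling House.
Basil vs Dumpling House: Dumpling House wins 7–4.
Every restaurant wins at least one matchup (Kiln beats Dumpling House; Maru beats Kiln; Basil beats Kiln; Dumpling House beats Maru), so there is no Condorcet loser.

none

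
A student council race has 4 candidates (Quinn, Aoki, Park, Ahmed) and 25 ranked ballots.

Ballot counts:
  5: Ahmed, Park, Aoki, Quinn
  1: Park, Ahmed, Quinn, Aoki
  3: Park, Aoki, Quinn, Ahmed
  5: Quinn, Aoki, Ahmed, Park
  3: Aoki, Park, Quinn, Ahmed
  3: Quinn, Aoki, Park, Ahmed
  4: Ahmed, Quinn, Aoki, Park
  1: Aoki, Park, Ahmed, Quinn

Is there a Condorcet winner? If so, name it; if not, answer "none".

Check each pair by majority over 25 ballots:
Quinn vs Aoki: 1+5+3+4 = 13 for Quinn, 12 for Aoki — Quinn by 13–12.
Quinn vs Park: 12 to 13, Park.
Quinn vs Ahmed: Quinn is ranked higher on 3+5+3+3 = 14 ballots, Ahmed on 11. Quinn wins 14–11.
Aoki vs Park: Aoki preferred on 5+3+3+4+1 = 16 ballots; Aoki wins 16–9.
Aoki vs Ahmed: Aoki is ranked higher on 3+5+3+3+1 = 15 ballots, Ahmed on 10. Aoki wins 15–10.
Park vs Ahmed: Park preferred on 1+3+3+3+1 = 11 ballots; Ahmed wins 14–11.
No candidate is unbeaten: Quinn loses to Park; Aoki loses to Quinn; Park loses to Aoki; Ahmed loses to Quinn. In particular Quinn → Aoki → Park → Quinn is a majority cycle — no Condorcet winner exists.

none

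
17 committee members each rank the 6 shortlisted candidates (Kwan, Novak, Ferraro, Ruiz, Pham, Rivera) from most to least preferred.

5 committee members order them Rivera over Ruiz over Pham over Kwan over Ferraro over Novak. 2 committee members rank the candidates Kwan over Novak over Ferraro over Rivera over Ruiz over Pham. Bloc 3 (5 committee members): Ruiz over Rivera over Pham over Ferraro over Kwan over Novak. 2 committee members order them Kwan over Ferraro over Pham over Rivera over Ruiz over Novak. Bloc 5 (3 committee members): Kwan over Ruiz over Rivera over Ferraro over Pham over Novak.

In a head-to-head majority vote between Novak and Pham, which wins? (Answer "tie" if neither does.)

Pham

Ballots ranking Novak above Pham: 2.
Ballots ranking Pham above Novak: 17 − 2 = 15.
Pham wins the head-to-head 15–2.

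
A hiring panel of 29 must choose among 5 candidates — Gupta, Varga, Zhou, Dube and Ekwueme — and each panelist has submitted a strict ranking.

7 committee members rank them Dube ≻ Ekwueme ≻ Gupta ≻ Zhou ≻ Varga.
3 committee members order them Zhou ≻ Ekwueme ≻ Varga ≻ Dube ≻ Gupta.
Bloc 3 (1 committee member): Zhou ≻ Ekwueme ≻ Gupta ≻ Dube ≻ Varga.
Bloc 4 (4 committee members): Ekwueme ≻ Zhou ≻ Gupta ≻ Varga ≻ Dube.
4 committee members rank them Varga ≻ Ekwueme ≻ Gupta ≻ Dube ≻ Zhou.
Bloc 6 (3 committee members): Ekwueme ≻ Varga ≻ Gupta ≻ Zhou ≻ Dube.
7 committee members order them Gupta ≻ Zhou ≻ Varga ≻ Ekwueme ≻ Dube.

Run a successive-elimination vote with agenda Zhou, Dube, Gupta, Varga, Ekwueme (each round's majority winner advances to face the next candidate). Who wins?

Round 1: Zhou vs Dube — 18–11, Zhou advances.
Round 2: Zhou vs Gupta — 8–21, Gupta advances.
Round 3: Gupta vs Varga — 19–10, Gupta advances.
Round 4: Gupta vs Ekwueme — 7–22, Ekwueme advances.
Ekwueme survives the agenda.

Ekwueme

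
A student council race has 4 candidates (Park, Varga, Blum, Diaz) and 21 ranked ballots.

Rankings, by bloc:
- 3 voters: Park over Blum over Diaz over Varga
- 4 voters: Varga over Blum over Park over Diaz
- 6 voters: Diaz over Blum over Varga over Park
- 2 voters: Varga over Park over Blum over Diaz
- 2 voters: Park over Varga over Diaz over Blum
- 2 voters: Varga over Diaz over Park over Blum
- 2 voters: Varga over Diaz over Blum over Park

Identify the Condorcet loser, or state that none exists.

none

Head-to-head results (21 voters):
Park vs Varga: 5 to 16, Varga.
Park vs Blum: Park is ranked higher on 3+2+2+2 = 9 ballots, Blum on 12. Blum wins 12–9.
Park vs Diaz: 3+4+2+2 = 11 for Park, 10 for Diaz — Park by 11–10.
Varga vs Blum: Varga wins 12–9.
Varga vs Diaz: 12 to 9, Varga.
Blum vs Diaz: 3+4+2 = 9 for Blum, 12 for Diaz — Diaz by 12–9.
Each candidate has at least one pairwise win (Park beats Diaz; Varga beats Park; Blum beats Park; Diaz beats Blum) — no Condorcet loser.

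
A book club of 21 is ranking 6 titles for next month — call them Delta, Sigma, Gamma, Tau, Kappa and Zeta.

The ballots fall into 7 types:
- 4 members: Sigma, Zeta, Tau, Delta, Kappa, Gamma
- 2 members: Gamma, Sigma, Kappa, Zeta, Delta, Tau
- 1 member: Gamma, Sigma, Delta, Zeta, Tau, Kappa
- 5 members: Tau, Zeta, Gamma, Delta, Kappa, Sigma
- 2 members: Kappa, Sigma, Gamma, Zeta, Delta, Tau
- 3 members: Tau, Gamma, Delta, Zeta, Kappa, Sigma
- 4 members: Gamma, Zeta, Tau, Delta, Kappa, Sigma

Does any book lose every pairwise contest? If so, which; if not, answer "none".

Sigma

Pairwise majorities:
Delta vs Sigma: Delta preferred on 5+3+4 = 12 ballots; Delta wins 12–9.
Delta vs Gamma: 4 to 17, Gamma.
Delta vs Tau: 5 to 16, Tau.
Delta vs Kappa: 4+1+5+3+4 = 17 for Delta, 4 for Kappa — Delta by 17–4.
Delta vs Zeta: Delta is ranked higher on 1+3 = 4 ballots, Zeta on 17. Zeta wins 17–4.
Sigma vs Gamma: Sigma is ranked higher on 4+2 = 6 ballots, Gamma on 15. Gamma wins 15–6.
Sigma vs Tau: Sigma preferred on 4+2+1+2 = 9 ballots; Tau wins 12–9.
Sigma vs Kappa: 4+2+1 = 7 for Sigma, 14 for Kappa — Kappa by 14–7.
Sigma vs Zeta: 9 to 12, Zeta.
Gamma vs Tau: Gamma is ranked higher on 2+1+2+4 = 9 ballots, Tau on 12. Tau wins 12–9.
Gamma vs Kappa: Gamma is ranked higher on 2+1+5+3+4 = 15 ballots, Kappa on 6. Gamma wins 15–6.
Gamma vs Zeta: Gamma preferred on 2+1+2+3+4 = 12 ballots; Gamma wins 12–9.
Tau vs Kappa: 4+1+5+3+4 = 17 for Tau, 4 for Kappa — Tau by 17–4.
Tau vs Zeta: Tau preferred on 5+3 = 8 ballots; Zeta wins 13–8.
Kappa vs Zeta: Kappa is ranked higher on 2+2 = 4 ballots, Zeta on 17. Zeta wins 17–4.
Only Sigma has no wins; Sigma is the Condorcet loser.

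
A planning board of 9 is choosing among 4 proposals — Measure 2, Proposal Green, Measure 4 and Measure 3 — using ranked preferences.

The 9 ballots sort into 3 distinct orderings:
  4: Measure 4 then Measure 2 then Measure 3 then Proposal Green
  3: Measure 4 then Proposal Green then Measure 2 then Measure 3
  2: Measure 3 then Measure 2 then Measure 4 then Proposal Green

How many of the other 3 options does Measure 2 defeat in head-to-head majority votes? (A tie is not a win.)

Measure 2 against each rival (9 council members):
Measure 2 vs Proposal Green: 4+2 = 6 for Measure 2, 3 for Proposal Green — Measure 2 by 6–3.
Measure 2 vs Measure 4: 2 for Measure 2, 7 for Measure 4 — Measure 4 by 7–2.
Measure 2 vs Measure 3: 4+3 = 7 for Measure 2, 2 for Measure 3 — Measure 2 by 7–2.
Measure 2 beats Proposal Green, Measure 3; loses to Measure 4 — 2 pairwise wins.

2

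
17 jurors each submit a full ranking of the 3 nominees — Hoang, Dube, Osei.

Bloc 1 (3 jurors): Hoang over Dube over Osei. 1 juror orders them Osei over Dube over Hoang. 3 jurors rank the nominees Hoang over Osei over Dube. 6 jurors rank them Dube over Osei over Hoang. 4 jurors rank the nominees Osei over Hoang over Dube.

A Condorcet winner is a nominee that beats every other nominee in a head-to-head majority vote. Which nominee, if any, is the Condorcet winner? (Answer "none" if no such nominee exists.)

none

Check each pair by majority over 17 ballots:
Hoang vs Dube: Hoang wins 10–7.
Hoang vs Osei: Osei wins 11–6.
Dube vs Osei: Dube, 9–8.
Every nominee loses at least once (Hoang loses to Osei; Dube loses to Hoang; Osei loses to Dube). The majority relation contains the cycle Hoang > Dube > Osei > Hoang, so there is no Condorcet winner.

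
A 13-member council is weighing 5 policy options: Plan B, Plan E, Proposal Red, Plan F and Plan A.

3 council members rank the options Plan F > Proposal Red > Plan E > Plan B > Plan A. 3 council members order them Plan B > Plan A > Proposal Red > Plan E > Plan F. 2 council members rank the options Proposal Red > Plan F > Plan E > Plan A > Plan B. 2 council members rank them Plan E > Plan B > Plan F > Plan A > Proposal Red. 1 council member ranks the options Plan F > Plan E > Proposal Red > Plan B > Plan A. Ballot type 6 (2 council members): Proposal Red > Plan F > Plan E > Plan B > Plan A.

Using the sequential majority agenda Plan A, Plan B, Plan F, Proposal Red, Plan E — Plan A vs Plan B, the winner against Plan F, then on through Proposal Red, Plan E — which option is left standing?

Round 1: Plan A vs Plan B — 2–11, Plan B advances.
Round 2: Plan B vs Plan F — 5–8, Plan F advances.
Round 3: Plan F vs Proposal Red — 6–7, Proposal Red advances.
Round 4: Proposal Red vs Plan E — 10–3, Proposal Red advances.
Proposal Red survives the agenda.

Proposal Red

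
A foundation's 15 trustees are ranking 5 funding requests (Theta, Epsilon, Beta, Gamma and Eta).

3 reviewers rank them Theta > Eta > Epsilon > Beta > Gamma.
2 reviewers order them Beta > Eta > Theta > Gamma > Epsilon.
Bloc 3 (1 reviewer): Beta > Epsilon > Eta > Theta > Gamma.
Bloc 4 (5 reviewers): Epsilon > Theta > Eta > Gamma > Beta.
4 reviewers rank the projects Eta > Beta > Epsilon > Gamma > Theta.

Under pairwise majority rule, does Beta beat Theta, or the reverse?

Ballots ranking Beta above Theta: 2 + 1 + 4 = 7.
Ballots ranking Theta above Beta: 15 − 7 = 8.
Theta wins the head-to-head 8–7.

Theta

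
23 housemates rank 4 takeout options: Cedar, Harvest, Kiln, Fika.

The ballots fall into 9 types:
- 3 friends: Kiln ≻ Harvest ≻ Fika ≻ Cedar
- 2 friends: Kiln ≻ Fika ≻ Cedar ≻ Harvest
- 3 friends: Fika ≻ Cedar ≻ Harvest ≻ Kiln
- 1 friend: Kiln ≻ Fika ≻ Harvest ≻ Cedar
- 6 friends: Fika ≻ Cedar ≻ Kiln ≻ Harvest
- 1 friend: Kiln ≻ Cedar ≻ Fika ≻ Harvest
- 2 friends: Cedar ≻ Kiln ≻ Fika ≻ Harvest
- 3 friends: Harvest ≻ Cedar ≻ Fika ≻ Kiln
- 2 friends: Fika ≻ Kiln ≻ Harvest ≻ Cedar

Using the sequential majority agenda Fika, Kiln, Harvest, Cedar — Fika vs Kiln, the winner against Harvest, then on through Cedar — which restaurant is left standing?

Round 1: Fika vs Kiln — 14–9, Fika advances.
Round 2: Fika vs Harvest — 17–6, Fika advances.
Round 3: Fika vs Cedar — 17–6, Fika advances.
The agenda winner is Fika.

Fika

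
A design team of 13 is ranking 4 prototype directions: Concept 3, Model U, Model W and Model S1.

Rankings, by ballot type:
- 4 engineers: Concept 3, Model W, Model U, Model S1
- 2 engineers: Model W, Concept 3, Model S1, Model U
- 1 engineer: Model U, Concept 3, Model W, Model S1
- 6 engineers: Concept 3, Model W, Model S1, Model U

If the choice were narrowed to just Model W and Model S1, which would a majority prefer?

Model W

Ballots ranking Model W above Model S1: 4 + 2 + 1 + 6 = 13.
Ballots ranking Model S1 above Model W: 13 − 13 = 0.
Model W wins the head-to-head 13–0.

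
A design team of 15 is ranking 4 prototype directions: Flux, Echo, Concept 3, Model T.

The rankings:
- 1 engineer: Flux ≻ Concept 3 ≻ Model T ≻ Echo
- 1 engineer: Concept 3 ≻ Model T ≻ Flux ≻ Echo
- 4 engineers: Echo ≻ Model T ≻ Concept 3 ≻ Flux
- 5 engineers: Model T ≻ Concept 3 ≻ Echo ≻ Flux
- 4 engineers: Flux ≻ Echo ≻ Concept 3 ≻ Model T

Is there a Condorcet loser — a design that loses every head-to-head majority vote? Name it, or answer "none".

Head-to-head results (15 engineers):
Flux vs Echo: 6 to 9, Echo.
Flux vs Concept 3: 1+4 = 5 for Flux, 10 for Concept 3 — Concept 3 by 10–5.
Flux vs Model T: Model T wins 10–5.
Echo vs Concept 3: Echo wins 8–7.
Echo vs Model T: 8 to 7, Echo.
Concept 3 vs Model T: Concept 3 is ranked higher on 1+1+4 = 6 ballots, Model T on 9. Model T wins 9–6.
Only Flux has no wins; Flux is the Condorcet loser.

Flux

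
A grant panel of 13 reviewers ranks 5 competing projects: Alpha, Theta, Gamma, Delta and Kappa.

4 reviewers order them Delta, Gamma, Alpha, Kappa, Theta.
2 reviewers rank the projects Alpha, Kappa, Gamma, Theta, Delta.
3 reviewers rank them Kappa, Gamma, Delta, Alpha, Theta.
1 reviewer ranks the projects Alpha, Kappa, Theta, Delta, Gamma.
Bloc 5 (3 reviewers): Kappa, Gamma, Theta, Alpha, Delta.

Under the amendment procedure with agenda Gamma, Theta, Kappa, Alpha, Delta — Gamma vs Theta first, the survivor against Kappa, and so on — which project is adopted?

Delta

Round 1: Gamma vs Theta — 12–1, Gamma advances.
Round 2: Gamma vs Kappa — 4–9, Kappa advances.
Round 3: Kappa vs Alpha — 6–7, Alpha advances.
Round 4: Alpha vs Delta — 6–7, Delta advances.
The agenda winner is Delta.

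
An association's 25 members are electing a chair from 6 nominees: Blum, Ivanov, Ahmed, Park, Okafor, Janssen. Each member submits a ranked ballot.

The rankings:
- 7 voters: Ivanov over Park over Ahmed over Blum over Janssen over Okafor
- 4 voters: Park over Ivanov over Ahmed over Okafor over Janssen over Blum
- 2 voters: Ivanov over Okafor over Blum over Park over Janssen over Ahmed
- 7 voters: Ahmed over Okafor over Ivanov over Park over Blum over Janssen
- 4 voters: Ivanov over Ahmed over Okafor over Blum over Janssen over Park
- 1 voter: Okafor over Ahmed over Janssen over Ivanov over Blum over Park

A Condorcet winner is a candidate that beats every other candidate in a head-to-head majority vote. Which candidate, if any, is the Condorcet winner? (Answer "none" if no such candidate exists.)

Ivanov

Head-to-head results (25 voters):
Blum vs Ivanov: Blum preferred on 0 ballots; Ivanov wins 25–0.
Blum vs Ahmed: 2 for Blum, 23 for Ahmed — Ahmed by 23–2.
Blum vs Park: 7 to 18, Park.
Blum vs Okafor: Blum preferred on 7 ballots; Okafor wins 18–7.
Blum vs Janssen: 7+2+7+4 = 20 for Blum, 5 for Janssen — Blum by 20–5.
Ivanov vs Ahmed: 17 to 8, Ivanov.
Ivanov vs Park: 7+2+7+4+1 = 21 for Ivanov, 4 for Park — Ivanov by 21–4.
Ivanov vs Okafor: Ivanov is ranked higher on 7+4+2+4 = 17 ballots, Okafor on 8. Ivanov wins 17–8.
Ivanov vs Janssen: 7+4+2+7+4 = 24 for Ivanov, 1 for Janssen — Ivanov by 24–1.
Ahmed vs Park: Ahmed preferred on 7+4+1 = 12 ballots; Park wins 13–12.
Ahmed vs Okafor: Ahmed preferred on 7+4+7+4 = 22 ballots; Ahmed wins 22–3.
Ahmed vs Janssen: Ahmed preferred on 7+4+7+4+1 = 23 ballots; Ahmed wins 23–2.
Park vs Okafor: 7+4 = 11 for Park, 14 for Okafor — Okafor by 14–11.
Park vs Janssen: 20 to 5, Park.
Okafor vs Janssen: Okafor preferred on 4+2+7+4+1 = 18 ballots; Okafor wins 18–7.
Ivanov defeats every rival head-to-head and is the Condorcet winner.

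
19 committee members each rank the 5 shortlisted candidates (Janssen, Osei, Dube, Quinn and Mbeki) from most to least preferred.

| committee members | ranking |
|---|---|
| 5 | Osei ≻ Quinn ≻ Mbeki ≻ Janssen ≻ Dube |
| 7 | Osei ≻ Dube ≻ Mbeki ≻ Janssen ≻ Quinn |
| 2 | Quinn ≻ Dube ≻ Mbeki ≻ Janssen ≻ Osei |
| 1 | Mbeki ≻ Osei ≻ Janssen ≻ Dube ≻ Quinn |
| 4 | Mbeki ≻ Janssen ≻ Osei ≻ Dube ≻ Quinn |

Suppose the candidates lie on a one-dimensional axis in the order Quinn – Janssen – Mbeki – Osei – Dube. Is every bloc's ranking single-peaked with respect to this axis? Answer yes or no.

no

Axis positions: Quinn=1, Janssen=2, Mbeki=3, Osei=4, Dube=5.
Bloc 1: ranking walks positions 4-1-3-2-5; Quinn is ranked above Mbeki even though Mbeki lies between Quinn and the peak Osei on the axis — preferences dip and rise again. Not single-peaked.
Bloc 2 (peak Osei at position 4): ranking walks positions 4-5-3-2-1, expanding outward from the peak — single-peaked.
Bloc 3: ranking walks positions 1-5-3-2-4; Dube is ranked above Janssen even though Janssen lies between Dube and the peak Quinn on the axis — preferences dip and rise again. Not single-peaked.
Bloc 4 (peak Mbeki at position 3): ranking walks positions 3-4-2-5-1, expanding outward from the peak — single-peaked.
Bloc 5 (peak Mbeki at position 3): ranking walks positions 3-2-4-5-1, expanding outward from the peak — single-peaked.
Bloc 1 violates single-peakedness, so the profile is not single-peaked on this axis.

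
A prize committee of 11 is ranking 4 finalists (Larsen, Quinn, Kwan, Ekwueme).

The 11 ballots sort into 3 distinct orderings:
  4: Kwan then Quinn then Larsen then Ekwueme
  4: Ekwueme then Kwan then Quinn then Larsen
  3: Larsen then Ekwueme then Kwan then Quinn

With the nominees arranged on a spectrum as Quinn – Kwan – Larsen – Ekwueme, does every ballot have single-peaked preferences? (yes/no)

Axis positions: Quinn=1, Kwan=2, Larsen=3, Ekwueme=4.
Ballot type 1 (peak Kwan at position 2): ranking walks positions 2-1-3-4, expanding outward from the peak — single-peaked.
Ballot type 2: ranking walks positions 4-2-1-3; Kwan is ranked above Larsen even though Larsen lies between Kwan and the peak Ekwueme on the axis — preferences dip and rise again. Not single-peaked.
Ballot type 3 (peak Larsen at position 3): ranking walks positions 3-4-2-1, expanding outward from the peak — single-peaked.
Ballot type 2 violates single-peakedness, so the profile is not single-peaked on this axis.

no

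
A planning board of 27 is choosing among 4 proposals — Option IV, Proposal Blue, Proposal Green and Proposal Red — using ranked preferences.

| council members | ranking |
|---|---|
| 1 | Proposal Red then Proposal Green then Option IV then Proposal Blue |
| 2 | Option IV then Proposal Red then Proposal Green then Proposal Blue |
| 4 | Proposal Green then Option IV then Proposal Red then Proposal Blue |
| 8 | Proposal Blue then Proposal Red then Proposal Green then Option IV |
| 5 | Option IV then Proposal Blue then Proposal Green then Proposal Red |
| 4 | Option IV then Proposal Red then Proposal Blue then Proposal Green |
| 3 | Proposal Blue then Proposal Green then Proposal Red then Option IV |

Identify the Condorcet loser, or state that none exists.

Head-to-head results (27 council members):
Option IV vs Proposal Blue: Option IV wins 16–11.
Option IV vs Proposal Green: 11 to 16, Proposal Green.
Option IV vs Proposal Red: 15 to 12, Option IV.
Proposal Blue vs Proposal Green: Proposal Blue wins 20–7.
Proposal Blue vs Proposal Red: Proposal Blue is ranked higher on 8+5+3 = 16 ballots, Proposal Red on 11. Proposal Blue wins 16–11.
Proposal Green vs Proposal Red: 12 to 15, Proposal Red.
Each option has at least one pairwise win (Option IV beats Proposal Blue; Proposal Blue beats Proposal Green; Proposal Green beats Option IV; Proposal Red beats Proposal Green) — no Condorcet loser.

none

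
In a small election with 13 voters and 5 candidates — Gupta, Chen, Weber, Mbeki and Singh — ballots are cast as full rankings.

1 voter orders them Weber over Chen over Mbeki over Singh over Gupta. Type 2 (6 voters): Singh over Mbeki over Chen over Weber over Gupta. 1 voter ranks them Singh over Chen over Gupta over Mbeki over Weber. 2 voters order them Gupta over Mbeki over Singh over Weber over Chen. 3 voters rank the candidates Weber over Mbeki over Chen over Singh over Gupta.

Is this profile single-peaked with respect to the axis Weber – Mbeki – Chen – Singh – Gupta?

no

Axis positions: Weber=1, Mbeki=2, Chen=3, Singh=4, Gupta=5.
Type 1: ranking walks positions 1-3-2-4-5; Chen is ranked above Mbeki even though Mbeki lies between Chen and the peak Weber on the axis — preferences dip and rise again. Not single-peaked.
Type 2: ranking walks positions 4-2-3-1-5; Mbeki is ranked above Chen even though Chen lies between Mbeki and the peak Singh on the axis — preferences dip and rise again. Not single-peaked.
Type 3 (peak Singh at position 4): ranking walks positions 4-3-5-2-1, expanding outward from the peak — single-peaked.
Type 4: ranking walks positions 5-2-4-1-3; Mbeki is ranked above Singh even though Singh lies between Mbeki and the peak Gupta on the axis — preferences dip and rise again. Not single-peaked.
Type 5 (peak Weber at position 1): ranking walks positions 1-2-3-4-5, expanding outward from the peak — single-peaked.
Type 1 violates single-peakedness, so the profile is not single-peaked on this axis.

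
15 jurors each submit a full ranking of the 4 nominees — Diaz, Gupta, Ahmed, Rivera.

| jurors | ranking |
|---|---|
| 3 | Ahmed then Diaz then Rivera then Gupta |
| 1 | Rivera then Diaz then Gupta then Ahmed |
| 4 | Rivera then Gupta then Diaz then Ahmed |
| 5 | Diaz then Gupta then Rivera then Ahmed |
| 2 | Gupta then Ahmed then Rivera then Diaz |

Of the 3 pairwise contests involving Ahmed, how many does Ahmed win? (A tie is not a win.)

Ahmed against each rival (15 jurors):
Ahmed vs Diaz: 3+2 = 5 for Ahmed, 10 for Diaz — Diaz by 10–5.
Ahmed vs Gupta: Gupta, 12–3.
Ahmed vs Rivera: Ahmed is ranked higher on 3+2 = 5 ballots, Rivera on 10. Rivera wins 10–5.
Ahmed beats no one; loses to Diaz, Gupta, Rivera — 0 pairwise wins.

0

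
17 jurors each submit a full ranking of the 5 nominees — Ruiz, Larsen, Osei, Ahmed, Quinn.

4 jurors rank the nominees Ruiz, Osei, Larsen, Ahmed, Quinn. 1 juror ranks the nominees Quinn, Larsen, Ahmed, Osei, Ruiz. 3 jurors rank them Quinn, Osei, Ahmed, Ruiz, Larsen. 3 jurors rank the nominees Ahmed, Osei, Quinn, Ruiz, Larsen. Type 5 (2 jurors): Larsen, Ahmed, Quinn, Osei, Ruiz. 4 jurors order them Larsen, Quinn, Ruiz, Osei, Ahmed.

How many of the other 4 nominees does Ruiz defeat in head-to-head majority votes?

Ruiz against each rival (17 jurors):
Ruiz vs Larsen: Ruiz preferred on 4+3+3 = 10 ballots; Ruiz wins 10–7.
Ruiz vs Osei: Osei wins 9–8.
Ruiz–Ahmed: Ahmed 9–8.
Ruiz vs Quinn: 4 to 13, Quinn.
Ruiz beats Larsen; loses to Osei, Ahmed, Quinn — 1 pairwise win.

1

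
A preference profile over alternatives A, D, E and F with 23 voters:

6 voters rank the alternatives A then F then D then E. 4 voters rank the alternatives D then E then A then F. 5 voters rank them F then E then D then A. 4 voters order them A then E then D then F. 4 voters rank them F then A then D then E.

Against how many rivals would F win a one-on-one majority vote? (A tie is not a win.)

2

F against each rival (23 voters):
F vs A: 9 to 14, A.
F–D: F 15–8.
F vs E: 15 to 8, F.
F beats D, E; loses to A — 2 pairwise wins.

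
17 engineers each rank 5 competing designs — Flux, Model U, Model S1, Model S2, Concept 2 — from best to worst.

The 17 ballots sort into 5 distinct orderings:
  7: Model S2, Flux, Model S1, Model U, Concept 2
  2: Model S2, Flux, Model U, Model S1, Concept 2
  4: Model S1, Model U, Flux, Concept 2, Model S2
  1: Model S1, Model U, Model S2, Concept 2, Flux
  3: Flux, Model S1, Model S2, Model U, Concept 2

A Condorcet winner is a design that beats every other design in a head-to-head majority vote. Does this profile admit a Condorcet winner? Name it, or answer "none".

Model S2

Pairwise majorities:
Flux vs Model U: Flux, 12–5.
Flux vs Model S1: Flux wins 12–5.
Flux vs Model S2: Model S2 wins 10–7.
Flux vs Concept 2: Flux, 16–1.
Model U–Model S1: Model S1 15–2.
Model U vs Model S2: Model S2 wins 12–5.
Model U vs Concept 2: Model U, 17–0.
Model S1–Model S2: Model S2 9–8.
Model S1 vs Concept 2: Model S1, 17–0.
Model S2 vs Concept 2: Model S2 wins 13–4.
Model S2 wins every pairwise contest, so Model S2 is the Condorcet winner.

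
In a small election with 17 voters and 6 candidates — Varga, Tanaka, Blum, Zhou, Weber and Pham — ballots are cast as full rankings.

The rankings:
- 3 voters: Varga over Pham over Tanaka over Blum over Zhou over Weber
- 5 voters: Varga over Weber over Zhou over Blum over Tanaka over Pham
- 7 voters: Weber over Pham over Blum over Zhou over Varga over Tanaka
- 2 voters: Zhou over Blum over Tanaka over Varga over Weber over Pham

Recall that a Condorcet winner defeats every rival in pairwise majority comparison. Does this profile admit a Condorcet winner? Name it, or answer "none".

none

Head-to-head results (17 voters):
Varga vs Tanaka: 15 to 2, Varga.
Varga vs Blum: 3+5 = 8 for Varga, 9 for Blum — Blum by 9–8.
Varga vs Zhou: Varga preferred on 3+5 = 8 ballots; Zhou wins 9–8.
Varga vs Weber: Varga is ranked higher on 3+5+2 = 10 ballots, Weber on 7. Varga wins 10–7.
Varga vs Pham: Varga is ranked higher on 3+5+2 = 10 ballots, Pham on 7. Varga wins 10–7.
Tanaka vs Blum: Tanaka preferred on 3 ballots; Blum wins 14–3.
Tanaka vs Zhou: 3 for Tanaka, 14 for Zhou — Zhou by 14–3.
Tanaka vs Weber: Tanaka preferred on 3+2 = 5 ballots; Weber wins 12–5.
Tanaka vs Pham: Tanaka is ranked higher on 5+2 = 7 ballots, Pham on 10. Pham wins 10–7.
Blum vs Zhou: 10 to 7, Blum.
Blum vs Weber: 5 to 12, Weber.
Blum vs Pham: Blum preferred on 5+2 = 7 ballots; Pham wins 10–7.
Zhou vs Weber: Zhou is ranked higher on 3+2 = 5 ballots, Weber on 12. Weber wins 12–5.
Zhou vs Pham: Zhou preferred on 5+2 = 7 ballots; Pham wins 10–7.
Weber vs Pham: Weber preferred on 5+7+2 = 14 ballots; Weber wins 14–3.
Each candidate drops at least one matchup (Varga loses to Blum; Tanaka loses to Varga; Blum loses to Weber; Zhou loses to Blum; Weber loses to Varga; Pham loses to Varga); the cycle Varga > Weber > Blum > Varga rules out a Condorcet winner.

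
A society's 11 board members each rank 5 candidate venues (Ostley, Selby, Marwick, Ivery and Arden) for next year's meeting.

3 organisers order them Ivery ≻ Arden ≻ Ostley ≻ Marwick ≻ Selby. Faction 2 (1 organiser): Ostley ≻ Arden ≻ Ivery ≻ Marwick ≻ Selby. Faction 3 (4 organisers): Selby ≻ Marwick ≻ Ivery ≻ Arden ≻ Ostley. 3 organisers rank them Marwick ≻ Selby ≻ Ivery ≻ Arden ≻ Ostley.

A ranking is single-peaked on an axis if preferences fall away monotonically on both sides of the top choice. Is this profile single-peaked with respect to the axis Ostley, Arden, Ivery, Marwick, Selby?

yes

Axis positions: Ostley=1, Arden=2, Ivery=3, Marwick=4, Selby=5.
Faction 1 (peak Ivery at position 3): ranking walks positions 3-2-1-4-5, expanding outward from the peak — single-peaked.
Faction 2 (peak Ostley at position 1): ranking walks positions 1-2-3-4-5, expanding outward from the peak — single-peaked.
Faction 3 (peak Selby at position 5): ranking walks positions 5-4-3-2-1, expanding outward from the peak — single-peaked.
Faction 4 (peak Marwick at position 4): ranking walks positions 4-5-3-2-1, expanding outward from the peak — single-peaked.
Every ranking is single-peaked on this axis.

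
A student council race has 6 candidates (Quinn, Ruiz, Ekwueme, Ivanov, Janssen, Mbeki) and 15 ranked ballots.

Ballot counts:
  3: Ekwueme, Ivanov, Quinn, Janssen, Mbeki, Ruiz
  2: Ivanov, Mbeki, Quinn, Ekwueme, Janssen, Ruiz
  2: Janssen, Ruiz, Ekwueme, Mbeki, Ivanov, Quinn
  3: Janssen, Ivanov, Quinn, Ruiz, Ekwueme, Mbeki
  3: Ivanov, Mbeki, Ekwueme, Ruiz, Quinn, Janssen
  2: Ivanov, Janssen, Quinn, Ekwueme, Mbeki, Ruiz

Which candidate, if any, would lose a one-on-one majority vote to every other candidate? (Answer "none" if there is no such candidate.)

Ruiz

Head-to-head results (15 voters):
Quinn vs Ruiz: 3+2+3+2 = 10 for Quinn, 5 for Ruiz — Quinn by 10–5.
Quinn vs Ekwueme: Ekwueme wins 8–7.
Quinn vs Ivanov: Quinn is ranked higher on 0 ballots, Ivanov on 15. Ivanov wins 15–0.
Quinn vs Janssen: Quinn, 8–7.
Quinn–Mbeki: Quinn 8–7.
Ruiz–Ekwueme: Ekwueme 10–5.
Ruiz vs Ivanov: Ruiz is ranked higher on 2 ballots, Ivanov on 13. Ivanov wins 13–2.
Ruiz–Janssen: Janssen 12–3.
Ruiz vs Mbeki: Mbeki, 10–5.
Ekwueme–Ivanov: Ivanov 10–5.
Ekwueme vs Janssen: Ekwueme, 8–7.
Ekwueme vs Mbeki: 3+2+3+2 = 10 for Ekwueme, 5 for Mbeki — Ekwueme by 10–5.
Ivanov vs Janssen: Ivanov wins 10–5.
Ivanov vs Mbeki: Ivanov preferred on 3+2+3+3+2 = 13 ballots; Ivanov wins 13–2.
Janssen vs Mbeki: 10 to 5, Janssen.
Only Ruiz has no wins; Ruiz is the Condorcet loser.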